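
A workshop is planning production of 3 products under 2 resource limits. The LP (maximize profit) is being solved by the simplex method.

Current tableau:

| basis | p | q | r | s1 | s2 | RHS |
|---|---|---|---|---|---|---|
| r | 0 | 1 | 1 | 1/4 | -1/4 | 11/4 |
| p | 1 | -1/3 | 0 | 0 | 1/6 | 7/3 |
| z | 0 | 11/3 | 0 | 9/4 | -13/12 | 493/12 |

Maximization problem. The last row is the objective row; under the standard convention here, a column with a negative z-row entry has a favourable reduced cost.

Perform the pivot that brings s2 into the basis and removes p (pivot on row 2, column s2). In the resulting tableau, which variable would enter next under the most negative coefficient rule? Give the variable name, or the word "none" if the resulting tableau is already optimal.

none

Pivot element 1/6. New z-row = old z-row − (-13/12)·(row 2/(1/6)).
Updated z-row coefficients: p: 13/2, q: 3/2, r: 0, s1: 9/4, s2: 0.
No coefficient is strictly negative; the tableau after this pivot is optimal.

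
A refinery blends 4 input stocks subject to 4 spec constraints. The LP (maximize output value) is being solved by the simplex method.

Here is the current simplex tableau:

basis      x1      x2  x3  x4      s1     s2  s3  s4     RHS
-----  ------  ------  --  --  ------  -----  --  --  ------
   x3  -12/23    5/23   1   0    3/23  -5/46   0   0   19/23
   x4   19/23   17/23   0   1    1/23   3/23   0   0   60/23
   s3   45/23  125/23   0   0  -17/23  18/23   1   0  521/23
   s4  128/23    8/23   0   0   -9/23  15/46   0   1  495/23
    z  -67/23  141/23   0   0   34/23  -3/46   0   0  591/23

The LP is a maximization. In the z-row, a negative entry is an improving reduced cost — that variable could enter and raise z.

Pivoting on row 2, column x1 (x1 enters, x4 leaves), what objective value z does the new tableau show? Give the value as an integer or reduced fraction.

Minimum ratio for x1: (60/23)/(19/23) = 60/19.
z changes by −(z-row coeff of x1)·ratio = −(-67/23)·(60/19) = 4020/437.
New z = 591/23 + (4020/437) = 663/19.

663/19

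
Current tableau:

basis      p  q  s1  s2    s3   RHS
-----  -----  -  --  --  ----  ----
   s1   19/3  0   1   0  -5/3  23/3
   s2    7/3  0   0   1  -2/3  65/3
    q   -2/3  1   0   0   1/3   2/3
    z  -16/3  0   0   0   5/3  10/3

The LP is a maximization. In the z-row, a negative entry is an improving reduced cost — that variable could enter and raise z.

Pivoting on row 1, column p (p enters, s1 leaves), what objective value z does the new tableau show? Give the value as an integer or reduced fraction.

Minimum ratio for p: (23/3)/(19/3) = 23/19.
z changes by −(z-row coeff of p)·ratio = −(-16/3)·(23/19) = 368/57.
New z = 10/3 + (368/57) = 186/19.

186/19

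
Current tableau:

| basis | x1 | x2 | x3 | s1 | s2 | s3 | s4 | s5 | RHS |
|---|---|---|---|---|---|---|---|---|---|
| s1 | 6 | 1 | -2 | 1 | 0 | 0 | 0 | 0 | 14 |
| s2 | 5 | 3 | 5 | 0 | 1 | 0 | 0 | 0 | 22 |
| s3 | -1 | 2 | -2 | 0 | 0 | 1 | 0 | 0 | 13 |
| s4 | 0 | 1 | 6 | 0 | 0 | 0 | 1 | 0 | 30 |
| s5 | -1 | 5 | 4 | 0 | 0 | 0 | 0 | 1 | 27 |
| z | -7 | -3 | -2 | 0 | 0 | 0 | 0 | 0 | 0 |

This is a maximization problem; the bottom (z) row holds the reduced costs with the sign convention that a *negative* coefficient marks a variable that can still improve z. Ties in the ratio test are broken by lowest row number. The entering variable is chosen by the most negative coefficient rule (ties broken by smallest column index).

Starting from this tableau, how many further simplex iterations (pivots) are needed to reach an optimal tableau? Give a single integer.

3

pivot: x1 in, s1 out → z = 49/3
pivot: x3 in, s2 out → z = 461/20
pivot: x2 in, x3 out → z = 326/13
No improving column remains; optimal.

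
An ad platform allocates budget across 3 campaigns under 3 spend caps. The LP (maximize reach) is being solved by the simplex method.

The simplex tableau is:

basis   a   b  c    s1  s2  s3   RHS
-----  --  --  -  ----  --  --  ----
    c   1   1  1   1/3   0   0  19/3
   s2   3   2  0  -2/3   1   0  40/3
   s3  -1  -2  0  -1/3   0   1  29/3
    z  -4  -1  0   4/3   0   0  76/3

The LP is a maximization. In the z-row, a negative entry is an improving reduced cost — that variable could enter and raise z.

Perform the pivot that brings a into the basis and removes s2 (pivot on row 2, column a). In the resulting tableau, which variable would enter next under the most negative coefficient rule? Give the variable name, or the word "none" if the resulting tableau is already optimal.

none

Pivot element 3. New z-row = old z-row − (-4)·(row 2/3).
Updated z-row coefficients: a: 0, b: 5/3, c: 0, s1: 4/9, s2: 4/3, s3: 0.
No coefficient is strictly negative; the tableau after this pivot is optimal.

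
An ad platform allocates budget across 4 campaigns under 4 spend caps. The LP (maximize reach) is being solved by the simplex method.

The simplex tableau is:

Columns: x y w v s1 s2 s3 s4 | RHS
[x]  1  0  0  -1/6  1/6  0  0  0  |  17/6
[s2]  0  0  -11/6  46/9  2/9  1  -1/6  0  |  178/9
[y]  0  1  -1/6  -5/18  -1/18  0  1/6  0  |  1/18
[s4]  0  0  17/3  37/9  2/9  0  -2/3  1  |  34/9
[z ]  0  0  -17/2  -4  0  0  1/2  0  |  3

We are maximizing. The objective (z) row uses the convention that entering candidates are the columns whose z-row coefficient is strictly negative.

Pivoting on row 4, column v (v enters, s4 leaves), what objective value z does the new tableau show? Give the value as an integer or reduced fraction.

Minimum ratio for v: (34/9)/(37/9) = 34/37.
z changes by −(z-row coeff of v)·ratio = −(-4)·(34/37) = 136/37.
New z = 3 + (136/37) = 247/37.

247/37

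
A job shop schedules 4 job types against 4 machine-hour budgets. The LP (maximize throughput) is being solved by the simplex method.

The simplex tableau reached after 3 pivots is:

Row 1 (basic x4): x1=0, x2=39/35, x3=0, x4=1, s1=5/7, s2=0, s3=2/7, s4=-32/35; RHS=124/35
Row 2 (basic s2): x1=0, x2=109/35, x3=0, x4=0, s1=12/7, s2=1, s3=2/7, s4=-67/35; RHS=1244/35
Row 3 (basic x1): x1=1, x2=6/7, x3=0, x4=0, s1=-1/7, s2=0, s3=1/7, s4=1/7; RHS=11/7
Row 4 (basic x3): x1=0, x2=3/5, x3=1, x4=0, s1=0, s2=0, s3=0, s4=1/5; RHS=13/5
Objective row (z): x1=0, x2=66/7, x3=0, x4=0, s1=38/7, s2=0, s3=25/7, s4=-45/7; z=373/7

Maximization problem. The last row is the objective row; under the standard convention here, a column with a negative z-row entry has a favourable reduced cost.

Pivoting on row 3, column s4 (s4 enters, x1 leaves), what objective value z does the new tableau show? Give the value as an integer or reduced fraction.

124

Minimum ratio for s4: (11/7)/(1/7) = 11.
z changes by −(z-row coeff of s4)·ratio = −(-45/7)·11 = 495/7.
New z = 373/7 + (495/7) = 124.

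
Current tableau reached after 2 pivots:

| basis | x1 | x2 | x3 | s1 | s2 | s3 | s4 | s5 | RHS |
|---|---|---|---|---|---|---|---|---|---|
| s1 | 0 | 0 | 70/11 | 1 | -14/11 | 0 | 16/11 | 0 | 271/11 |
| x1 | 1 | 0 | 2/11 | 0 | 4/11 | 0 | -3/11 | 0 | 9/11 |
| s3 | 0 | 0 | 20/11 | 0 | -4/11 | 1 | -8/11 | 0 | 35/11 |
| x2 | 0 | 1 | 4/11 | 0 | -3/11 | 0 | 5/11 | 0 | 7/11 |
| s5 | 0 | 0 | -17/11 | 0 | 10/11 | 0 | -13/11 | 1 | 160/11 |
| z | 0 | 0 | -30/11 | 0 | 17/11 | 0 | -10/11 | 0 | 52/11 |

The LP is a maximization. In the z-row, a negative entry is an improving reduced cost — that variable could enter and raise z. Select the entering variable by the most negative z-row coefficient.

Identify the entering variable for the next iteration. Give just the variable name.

x3

Objective-row coefficients: x1: 0, x2: 0, x3: -30/11, s1: 0, s2: 17/11, s3: 0, s4: -10/11, s5: 0.
The most negative is -30/11 in column x3, so x3 enters.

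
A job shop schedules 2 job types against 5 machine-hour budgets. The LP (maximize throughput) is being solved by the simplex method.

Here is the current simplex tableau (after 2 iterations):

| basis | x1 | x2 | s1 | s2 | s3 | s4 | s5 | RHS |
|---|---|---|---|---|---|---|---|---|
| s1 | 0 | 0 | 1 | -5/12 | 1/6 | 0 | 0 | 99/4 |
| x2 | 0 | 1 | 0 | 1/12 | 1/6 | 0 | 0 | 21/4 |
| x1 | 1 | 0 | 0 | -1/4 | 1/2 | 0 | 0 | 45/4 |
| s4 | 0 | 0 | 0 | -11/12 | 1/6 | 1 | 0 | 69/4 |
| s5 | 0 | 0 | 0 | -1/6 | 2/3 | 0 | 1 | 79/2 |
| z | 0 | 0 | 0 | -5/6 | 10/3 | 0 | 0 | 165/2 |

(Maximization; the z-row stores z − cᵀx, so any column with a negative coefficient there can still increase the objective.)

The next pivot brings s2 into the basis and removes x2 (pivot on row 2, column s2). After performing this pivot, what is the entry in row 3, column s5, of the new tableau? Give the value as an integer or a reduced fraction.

Pivot element is row 2, column s2: 1/12.
Normalize row 2: new (row 2, s5) = 0/(1/12) = 0.
row 3 ← row 3 − (-1/4)·(new row 2): 0 − (-1/4)·0 = 0.

0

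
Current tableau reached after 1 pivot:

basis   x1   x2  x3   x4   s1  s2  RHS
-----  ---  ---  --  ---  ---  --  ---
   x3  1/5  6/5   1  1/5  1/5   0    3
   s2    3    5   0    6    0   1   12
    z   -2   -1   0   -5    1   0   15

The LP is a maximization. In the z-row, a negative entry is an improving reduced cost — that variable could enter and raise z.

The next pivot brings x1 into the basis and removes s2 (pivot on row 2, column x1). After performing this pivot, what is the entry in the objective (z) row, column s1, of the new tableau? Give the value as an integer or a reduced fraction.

1

Pivot element is row 2, column x1: 3.
Normalize row 2: new (row 2, s1) = 0/3 = 0.
z-row ← z-row − (-2)·(new row 2): 1 − (-2)·0 = 1.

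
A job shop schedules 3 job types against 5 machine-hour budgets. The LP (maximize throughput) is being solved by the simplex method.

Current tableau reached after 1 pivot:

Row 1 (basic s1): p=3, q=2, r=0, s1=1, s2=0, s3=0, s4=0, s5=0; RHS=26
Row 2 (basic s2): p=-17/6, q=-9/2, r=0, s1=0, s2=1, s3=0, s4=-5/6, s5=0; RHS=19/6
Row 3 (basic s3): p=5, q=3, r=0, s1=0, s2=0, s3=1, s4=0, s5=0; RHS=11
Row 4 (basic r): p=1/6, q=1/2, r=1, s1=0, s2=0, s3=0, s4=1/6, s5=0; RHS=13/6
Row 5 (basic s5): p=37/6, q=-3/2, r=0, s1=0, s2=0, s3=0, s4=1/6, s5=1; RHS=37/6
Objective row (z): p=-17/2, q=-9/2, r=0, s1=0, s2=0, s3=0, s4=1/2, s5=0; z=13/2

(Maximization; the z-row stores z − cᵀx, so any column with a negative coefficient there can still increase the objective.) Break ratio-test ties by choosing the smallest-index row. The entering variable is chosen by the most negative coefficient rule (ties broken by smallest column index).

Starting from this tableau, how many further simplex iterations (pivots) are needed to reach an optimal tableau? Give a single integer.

2

pivot: p in, s5 out → z = 15
pivot: q in, s3 out → z = 633/26
No improving column remains; optimal.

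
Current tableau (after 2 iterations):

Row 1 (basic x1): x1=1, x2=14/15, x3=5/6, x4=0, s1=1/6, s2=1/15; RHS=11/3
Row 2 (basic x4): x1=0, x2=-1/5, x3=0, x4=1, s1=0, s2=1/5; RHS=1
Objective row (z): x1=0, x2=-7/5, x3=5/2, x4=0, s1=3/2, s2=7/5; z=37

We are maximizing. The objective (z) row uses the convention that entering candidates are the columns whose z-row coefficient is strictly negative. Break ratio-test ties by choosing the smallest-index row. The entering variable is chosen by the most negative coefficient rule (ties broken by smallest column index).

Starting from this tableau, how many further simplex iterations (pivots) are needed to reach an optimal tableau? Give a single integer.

1

pivot: x2 in, x1 out → z = 85/2
No improving column remains; optimal.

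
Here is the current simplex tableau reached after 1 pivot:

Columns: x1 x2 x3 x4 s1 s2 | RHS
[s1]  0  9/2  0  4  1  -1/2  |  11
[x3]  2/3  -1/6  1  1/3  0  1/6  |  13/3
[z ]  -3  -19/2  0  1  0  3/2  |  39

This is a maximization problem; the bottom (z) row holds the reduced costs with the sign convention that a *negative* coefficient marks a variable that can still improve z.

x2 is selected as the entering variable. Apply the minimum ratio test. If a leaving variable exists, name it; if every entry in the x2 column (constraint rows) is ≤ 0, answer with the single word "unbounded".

s1

Ratios: row 1 (s1): 11/(9/2) = 22/9; row 2 (x3): entry -1/6 ≤ 0, skip.
Minimum ratio is in the s1 row, so s1 leaves.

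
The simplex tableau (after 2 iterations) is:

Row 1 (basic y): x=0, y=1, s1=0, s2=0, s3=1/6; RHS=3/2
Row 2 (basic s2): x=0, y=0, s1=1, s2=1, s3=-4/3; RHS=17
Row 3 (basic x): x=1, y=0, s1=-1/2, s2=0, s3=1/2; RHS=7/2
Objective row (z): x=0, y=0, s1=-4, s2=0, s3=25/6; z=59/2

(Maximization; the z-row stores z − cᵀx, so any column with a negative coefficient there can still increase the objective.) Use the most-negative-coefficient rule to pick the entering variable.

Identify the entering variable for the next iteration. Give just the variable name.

s1

Objective-row coefficients: x: 0, y: 0, s1: -4, s2: 0, s3: 25/6.
The most negative is -4 in column s1, so s1 enters.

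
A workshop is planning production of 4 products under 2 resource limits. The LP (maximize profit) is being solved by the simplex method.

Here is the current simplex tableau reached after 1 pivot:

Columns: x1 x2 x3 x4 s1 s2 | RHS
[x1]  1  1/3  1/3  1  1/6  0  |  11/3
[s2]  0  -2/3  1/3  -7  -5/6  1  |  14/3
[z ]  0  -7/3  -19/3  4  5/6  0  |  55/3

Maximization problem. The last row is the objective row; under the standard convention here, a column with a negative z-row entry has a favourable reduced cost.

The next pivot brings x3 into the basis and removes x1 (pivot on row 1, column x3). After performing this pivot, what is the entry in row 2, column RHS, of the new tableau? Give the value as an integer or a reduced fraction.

Pivot element is row 1, column x3: 1/3.
Normalize row 1: new (row 1, RHS) = (11/3)/(1/3) = 11.
row 2 ← row 2 − (1/3)·(new row 1): 14/3 − (1/3)·11 = 1.

1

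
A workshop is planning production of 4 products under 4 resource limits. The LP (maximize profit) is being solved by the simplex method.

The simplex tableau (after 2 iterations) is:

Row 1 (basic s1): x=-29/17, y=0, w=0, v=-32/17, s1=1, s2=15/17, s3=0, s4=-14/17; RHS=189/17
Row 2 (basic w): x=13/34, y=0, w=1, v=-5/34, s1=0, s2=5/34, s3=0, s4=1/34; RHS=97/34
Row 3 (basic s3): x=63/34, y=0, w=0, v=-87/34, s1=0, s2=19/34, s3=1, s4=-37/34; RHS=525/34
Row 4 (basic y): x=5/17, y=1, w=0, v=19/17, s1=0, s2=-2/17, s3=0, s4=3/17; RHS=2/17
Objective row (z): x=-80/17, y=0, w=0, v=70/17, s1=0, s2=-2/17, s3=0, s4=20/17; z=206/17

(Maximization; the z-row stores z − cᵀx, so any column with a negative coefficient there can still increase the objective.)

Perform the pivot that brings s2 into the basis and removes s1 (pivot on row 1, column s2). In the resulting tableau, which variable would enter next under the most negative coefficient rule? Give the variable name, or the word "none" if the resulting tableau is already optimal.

Pivot element 15/17. New z-row = old z-row − (-2/17)·(row 1/(15/17)).
Updated z-row coefficients: x: -74/15, y: 0, w: 0, v: 58/15, s1: 2/15, s2: 0, s3: 0, s4: 16/15.
The most negative is -74/15 in column x, so x would enter next.

x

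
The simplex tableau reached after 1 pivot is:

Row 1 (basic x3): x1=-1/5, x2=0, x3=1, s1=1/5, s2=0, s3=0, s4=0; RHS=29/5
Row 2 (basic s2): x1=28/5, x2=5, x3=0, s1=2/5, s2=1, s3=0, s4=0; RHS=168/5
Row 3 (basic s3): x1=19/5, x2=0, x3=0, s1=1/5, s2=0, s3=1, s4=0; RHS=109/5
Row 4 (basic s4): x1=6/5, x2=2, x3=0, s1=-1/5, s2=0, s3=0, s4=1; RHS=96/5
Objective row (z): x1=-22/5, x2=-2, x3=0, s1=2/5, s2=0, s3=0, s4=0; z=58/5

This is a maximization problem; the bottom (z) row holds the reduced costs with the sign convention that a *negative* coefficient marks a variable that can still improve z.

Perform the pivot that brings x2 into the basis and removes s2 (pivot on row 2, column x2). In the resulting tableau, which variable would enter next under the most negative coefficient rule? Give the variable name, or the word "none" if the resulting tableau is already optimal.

x1

Pivot element 5. New z-row = old z-row − (-2)·(row 2/5).
Updated z-row coefficients: x1: -54/25, x2: 0, x3: 0, s1: 14/25, s2: 2/5, s3: 0, s4: 0.
The most negative is -54/25 in column x1, so x1 would enter next.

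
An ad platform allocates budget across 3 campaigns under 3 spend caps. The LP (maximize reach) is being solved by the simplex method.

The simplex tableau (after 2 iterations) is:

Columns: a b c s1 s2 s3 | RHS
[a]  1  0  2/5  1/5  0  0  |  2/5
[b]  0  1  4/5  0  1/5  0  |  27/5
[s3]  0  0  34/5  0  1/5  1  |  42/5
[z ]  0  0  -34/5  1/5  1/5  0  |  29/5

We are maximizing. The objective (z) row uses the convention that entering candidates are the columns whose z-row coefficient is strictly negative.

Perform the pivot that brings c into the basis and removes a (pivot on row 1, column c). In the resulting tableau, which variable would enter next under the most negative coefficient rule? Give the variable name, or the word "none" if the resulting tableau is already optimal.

none

Pivot element 2/5. New z-row = old z-row − (-34/5)·(row 1/(2/5)).
Updated z-row coefficients: a: 17, b: 0, c: 0, s1: 18/5, s2: 1/5, s3: 0.
No coefficient is strictly negative; the tableau after this pivot is optimal.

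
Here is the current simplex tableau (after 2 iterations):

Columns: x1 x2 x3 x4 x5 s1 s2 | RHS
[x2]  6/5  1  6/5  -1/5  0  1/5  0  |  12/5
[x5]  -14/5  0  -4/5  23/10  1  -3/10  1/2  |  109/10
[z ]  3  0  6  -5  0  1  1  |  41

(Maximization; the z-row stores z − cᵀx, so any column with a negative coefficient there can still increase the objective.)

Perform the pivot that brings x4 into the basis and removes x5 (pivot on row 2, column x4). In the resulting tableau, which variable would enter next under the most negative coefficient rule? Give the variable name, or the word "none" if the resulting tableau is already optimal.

x1

Pivot element 23/10. New z-row = old z-row − (-5)·(row 2/(23/10)).
Updated z-row coefficients: x1: -71/23, x2: 0, x3: 98/23, x4: 0, x5: 50/23, s1: 8/23, s2: 48/23.
The most negative is -71/23 in column x1, so x1 would enter next.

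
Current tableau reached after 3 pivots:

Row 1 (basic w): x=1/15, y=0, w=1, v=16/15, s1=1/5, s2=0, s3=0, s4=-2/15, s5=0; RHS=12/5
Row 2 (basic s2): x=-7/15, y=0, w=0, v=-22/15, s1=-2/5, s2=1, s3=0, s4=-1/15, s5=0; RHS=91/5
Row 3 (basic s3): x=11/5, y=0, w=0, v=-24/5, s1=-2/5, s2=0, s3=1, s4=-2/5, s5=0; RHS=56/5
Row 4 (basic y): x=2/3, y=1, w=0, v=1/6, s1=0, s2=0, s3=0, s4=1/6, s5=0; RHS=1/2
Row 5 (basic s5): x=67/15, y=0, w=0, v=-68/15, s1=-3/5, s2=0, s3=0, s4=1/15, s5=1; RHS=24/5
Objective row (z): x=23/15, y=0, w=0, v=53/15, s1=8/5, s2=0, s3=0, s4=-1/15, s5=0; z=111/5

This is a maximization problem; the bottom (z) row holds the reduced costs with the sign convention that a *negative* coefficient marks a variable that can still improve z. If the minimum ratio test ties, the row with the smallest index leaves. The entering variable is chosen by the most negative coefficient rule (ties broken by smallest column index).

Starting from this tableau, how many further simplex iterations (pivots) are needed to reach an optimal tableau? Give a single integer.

pivot: s4 in, y out → z = 112/5
No improving column remains; optimal.

1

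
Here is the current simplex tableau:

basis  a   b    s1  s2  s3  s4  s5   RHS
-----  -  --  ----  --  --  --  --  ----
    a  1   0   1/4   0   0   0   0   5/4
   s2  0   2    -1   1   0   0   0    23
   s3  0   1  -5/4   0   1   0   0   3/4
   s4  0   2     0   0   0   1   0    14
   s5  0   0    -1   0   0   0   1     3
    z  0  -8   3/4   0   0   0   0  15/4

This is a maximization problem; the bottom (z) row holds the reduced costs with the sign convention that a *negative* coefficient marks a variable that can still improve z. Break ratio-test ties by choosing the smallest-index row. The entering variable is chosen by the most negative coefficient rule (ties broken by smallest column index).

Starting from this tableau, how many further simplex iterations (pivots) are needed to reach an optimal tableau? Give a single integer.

pivot: b in, s3 out → z = 39/4
pivot: s1 in, a out → z = 56
No improving column remains; optimal.

2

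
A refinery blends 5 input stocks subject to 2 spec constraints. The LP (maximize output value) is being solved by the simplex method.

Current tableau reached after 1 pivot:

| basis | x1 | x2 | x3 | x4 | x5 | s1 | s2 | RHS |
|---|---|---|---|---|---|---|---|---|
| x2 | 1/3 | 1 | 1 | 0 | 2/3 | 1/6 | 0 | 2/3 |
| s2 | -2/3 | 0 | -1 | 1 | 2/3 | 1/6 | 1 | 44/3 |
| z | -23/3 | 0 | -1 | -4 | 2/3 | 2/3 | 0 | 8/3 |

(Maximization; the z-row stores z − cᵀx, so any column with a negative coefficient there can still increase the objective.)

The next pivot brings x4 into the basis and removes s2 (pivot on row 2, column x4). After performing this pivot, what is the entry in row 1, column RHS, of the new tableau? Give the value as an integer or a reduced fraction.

2/3

Pivot element is row 2, column x4: 1.
Normalize row 2: new (row 2, RHS) = (44/3)/1 = 44/3.
row 1 ← row 1 − 0·(new row 2): 2/3 − 0·(44/3) = 2/3.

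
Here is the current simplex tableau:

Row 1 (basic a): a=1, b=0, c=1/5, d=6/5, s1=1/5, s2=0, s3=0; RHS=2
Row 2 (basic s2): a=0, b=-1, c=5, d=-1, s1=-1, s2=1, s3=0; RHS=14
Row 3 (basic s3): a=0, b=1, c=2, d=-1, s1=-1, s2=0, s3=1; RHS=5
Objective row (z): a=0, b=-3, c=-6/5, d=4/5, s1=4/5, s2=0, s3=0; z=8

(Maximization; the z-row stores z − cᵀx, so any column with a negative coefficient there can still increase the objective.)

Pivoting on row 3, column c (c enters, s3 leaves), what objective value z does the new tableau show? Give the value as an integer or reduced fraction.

Minimum ratio for c: 5/2 = 5/2.
z changes by −(z-row coeff of c)·ratio = −(-6/5)·(5/2) = 3.
New z = 8 + 3 = 11.

11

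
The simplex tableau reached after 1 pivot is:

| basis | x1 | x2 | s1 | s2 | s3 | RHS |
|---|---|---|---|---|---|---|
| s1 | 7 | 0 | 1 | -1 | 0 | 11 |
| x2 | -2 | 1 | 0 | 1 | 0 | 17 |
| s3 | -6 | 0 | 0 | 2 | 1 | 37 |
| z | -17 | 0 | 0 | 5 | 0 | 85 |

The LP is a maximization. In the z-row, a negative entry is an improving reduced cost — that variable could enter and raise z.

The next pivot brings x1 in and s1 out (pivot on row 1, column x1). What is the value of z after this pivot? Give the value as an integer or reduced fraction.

782/7

Minimum ratio for x1: 11/7 = 11/7.
z changes by −(z-row coeff of x1)·ratio = −(-17)·(11/7) = 187/7.
New z = 85 + (187/7) = 782/7.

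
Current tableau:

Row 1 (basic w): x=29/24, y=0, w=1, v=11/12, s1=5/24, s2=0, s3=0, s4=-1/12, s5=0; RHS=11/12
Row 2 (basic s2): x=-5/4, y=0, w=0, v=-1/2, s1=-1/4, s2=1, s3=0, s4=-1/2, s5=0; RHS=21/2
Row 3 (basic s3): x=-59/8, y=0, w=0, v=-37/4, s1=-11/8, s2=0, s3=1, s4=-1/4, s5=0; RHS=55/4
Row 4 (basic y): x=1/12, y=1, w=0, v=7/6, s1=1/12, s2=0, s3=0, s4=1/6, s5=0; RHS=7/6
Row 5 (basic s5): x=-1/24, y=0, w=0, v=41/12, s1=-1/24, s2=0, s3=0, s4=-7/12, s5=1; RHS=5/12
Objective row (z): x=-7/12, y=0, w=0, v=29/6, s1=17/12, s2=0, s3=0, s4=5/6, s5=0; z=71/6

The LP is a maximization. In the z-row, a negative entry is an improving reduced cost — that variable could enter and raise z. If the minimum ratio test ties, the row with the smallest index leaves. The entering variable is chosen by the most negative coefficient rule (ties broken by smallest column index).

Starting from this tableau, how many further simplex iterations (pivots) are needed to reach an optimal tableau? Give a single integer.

1

pivot: x in, w out → z = 356/29
No improving column remains; optimal.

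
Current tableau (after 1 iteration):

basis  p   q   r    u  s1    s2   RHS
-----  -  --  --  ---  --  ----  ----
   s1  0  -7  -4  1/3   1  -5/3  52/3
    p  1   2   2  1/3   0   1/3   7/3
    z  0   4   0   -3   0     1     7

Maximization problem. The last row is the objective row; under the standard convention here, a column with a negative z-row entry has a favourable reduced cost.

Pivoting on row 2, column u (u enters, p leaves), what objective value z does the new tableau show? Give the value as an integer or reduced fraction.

Minimum ratio for u: (7/3)/(1/3) = 7.
z changes by −(z-row coeff of u)·ratio = −(-3)·7 = 21.
New z = 7 + 21 = 28.

28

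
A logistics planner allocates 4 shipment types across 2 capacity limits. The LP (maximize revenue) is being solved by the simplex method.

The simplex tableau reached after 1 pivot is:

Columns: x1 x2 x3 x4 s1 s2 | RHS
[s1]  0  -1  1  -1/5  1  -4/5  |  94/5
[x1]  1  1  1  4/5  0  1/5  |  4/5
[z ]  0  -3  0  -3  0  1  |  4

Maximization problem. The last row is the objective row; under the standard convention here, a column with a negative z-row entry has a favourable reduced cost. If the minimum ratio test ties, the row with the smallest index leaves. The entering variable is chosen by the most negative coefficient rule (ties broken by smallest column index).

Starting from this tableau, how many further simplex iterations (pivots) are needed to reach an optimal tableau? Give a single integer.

pivot: x2 in, x1 out → z = 32/5
pivot: x4 in, x2 out → z = 7
No improving column remains; optimal.

2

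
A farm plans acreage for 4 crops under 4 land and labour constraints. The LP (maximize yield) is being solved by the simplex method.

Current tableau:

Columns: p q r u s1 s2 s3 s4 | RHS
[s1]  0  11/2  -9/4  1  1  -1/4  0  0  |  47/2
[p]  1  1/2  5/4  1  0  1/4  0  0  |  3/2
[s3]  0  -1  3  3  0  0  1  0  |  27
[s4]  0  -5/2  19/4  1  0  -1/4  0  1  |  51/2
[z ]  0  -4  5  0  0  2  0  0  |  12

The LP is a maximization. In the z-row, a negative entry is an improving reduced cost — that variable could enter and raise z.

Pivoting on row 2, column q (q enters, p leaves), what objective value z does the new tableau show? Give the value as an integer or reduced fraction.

24

Minimum ratio for q: (3/2)/(1/2) = 3.
z changes by −(z-row coeff of q)·ratio = −(-4)·3 = 12.
New z = 12 + 12 = 24.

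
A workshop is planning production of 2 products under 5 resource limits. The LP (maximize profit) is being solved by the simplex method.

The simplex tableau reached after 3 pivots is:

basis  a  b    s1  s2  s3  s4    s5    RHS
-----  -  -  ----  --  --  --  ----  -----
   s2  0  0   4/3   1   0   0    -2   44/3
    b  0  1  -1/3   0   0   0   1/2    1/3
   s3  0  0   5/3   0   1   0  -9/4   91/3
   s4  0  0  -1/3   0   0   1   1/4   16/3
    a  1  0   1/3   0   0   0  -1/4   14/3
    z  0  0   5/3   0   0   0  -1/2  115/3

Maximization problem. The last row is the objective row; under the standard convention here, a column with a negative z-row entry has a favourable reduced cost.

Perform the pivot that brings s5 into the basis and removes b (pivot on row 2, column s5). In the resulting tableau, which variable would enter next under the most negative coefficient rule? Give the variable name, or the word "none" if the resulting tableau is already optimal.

none

Pivot element 1/2. New z-row = old z-row − (-1/2)·(row 2/(1/2)).
Updated z-row coefficients: a: 0, b: 1, s1: 4/3, s2: 0, s3: 0, s4: 0, s5: 0.
No coefficient is strictly negative; the tableau after this pivot is optimal.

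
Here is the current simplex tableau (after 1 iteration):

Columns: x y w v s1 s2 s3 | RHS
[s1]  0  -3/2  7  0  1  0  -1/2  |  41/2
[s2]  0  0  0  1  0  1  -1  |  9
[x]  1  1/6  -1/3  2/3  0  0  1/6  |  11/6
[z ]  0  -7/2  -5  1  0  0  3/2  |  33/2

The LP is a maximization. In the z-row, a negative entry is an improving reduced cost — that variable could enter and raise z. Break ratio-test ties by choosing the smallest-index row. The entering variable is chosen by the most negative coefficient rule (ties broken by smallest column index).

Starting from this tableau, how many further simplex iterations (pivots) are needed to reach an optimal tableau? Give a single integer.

pivot: w in, s1 out → z = 218/7
pivot: y in, x out → z = 166
No improving column remains; optimal.

2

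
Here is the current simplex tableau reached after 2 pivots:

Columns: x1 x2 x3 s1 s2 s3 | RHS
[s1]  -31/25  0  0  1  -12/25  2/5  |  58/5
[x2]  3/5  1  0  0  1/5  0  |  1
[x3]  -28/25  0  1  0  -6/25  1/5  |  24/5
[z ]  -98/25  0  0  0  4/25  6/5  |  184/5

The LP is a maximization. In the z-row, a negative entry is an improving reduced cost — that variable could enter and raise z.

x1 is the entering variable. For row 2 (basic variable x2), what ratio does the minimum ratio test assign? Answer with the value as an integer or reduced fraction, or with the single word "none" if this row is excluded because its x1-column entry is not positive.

5/3

Ratio = RHS / (x1 entry) = 1 / (3/5) = 5/3.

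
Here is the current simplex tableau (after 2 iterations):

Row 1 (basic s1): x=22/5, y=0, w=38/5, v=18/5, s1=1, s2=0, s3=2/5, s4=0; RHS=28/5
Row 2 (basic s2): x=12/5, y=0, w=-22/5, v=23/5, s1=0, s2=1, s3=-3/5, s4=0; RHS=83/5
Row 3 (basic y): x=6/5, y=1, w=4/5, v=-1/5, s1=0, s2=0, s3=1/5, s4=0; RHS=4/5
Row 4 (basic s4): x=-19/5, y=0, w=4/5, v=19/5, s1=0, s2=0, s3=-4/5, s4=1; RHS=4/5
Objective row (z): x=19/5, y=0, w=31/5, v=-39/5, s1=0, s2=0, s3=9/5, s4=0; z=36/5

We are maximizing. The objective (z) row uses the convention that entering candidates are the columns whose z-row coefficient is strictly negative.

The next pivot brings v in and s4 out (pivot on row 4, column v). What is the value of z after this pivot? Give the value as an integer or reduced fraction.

168/19

Minimum ratio for v: (4/5)/(19/5) = 4/19.
z changes by −(z-row coeff of v)·ratio = −(-39/5)·(4/19) = 156/95.
New z = 36/5 + (156/95) = 168/19.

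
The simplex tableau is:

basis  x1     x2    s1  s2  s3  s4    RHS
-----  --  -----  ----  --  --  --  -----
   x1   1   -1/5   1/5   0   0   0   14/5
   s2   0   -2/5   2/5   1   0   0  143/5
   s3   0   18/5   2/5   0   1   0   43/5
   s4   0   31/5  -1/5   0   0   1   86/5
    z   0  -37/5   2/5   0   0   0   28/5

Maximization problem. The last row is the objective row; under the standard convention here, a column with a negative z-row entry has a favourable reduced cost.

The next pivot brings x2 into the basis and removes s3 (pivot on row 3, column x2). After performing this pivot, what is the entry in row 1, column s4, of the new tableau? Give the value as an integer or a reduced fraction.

Pivot element is row 3, column x2: 18/5.
Normalize row 3: new (row 3, s4) = 0/(18/5) = 0.
row 1 ← row 1 − (-1/5)·(new row 3): 0 − (-1/5)·0 = 0.

0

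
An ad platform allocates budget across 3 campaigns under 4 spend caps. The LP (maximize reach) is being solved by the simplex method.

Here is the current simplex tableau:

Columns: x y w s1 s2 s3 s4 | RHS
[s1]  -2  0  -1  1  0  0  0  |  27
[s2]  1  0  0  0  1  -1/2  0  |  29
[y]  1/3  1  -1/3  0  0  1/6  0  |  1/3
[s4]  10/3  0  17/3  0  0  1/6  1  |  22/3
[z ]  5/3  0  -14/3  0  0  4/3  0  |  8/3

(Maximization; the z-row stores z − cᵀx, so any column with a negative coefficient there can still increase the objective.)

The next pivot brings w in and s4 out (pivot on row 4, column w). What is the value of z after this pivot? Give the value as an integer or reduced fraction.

Minimum ratio for w: (22/3)/(17/3) = 22/17.
z changes by −(z-row coeff of w)·ratio = −(-14/3)·(22/17) = 308/51.
New z = 8/3 + (308/51) = 148/17.

148/17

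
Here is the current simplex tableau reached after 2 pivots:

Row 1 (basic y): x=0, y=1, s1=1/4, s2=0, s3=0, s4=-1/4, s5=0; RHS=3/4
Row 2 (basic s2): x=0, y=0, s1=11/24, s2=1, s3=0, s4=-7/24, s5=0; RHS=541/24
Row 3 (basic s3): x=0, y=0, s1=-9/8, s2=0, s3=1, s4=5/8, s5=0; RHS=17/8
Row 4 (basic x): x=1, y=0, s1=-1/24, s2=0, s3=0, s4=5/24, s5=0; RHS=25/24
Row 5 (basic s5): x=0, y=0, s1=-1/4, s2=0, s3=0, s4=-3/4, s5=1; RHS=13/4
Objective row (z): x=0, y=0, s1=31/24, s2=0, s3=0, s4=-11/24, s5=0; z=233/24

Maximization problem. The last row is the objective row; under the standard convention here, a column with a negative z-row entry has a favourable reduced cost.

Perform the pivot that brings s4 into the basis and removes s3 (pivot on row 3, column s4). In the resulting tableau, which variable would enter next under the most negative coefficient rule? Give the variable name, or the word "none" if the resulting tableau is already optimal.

Pivot element 5/8. New z-row = old z-row − (-11/24)·(row 3/(5/8)).
Updated z-row coefficients: x: 0, y: 0, s1: 7/15, s2: 0, s3: 11/15, s4: 0, s5: 0.
No coefficient is strictly negative; the tableau after this pivot is optimal.

none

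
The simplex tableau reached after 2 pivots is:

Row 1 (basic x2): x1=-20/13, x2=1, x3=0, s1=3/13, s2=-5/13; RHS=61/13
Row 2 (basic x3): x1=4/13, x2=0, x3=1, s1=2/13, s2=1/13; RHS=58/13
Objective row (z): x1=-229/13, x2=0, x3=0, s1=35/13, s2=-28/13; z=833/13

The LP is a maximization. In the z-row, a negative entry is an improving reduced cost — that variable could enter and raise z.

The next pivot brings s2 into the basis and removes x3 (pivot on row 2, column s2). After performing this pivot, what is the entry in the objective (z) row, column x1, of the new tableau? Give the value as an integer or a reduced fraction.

Pivot element is row 2, column s2: 1/13.
Normalize row 2: new (row 2, x1) = (4/13)/(1/13) = 4.
z-row ← z-row − (-28/13)·(new row 2): -229/13 − (-28/13)·4 = -9.

-9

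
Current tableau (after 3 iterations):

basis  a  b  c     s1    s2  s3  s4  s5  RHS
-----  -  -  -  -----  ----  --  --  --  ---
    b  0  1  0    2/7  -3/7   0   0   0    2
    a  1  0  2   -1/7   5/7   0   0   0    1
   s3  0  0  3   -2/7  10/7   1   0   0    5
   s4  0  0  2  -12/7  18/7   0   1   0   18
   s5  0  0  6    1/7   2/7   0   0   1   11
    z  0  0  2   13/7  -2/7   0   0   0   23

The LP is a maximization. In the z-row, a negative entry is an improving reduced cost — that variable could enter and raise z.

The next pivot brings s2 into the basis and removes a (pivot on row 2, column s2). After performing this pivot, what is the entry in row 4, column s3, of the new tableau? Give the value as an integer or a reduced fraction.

0

Pivot element is row 2, column s2: 5/7.
Normalize row 2: new (row 2, s3) = 0/(5/7) = 0.
row 4 ← row 4 − (18/7)·(new row 2): 0 − (18/7)·0 = 0.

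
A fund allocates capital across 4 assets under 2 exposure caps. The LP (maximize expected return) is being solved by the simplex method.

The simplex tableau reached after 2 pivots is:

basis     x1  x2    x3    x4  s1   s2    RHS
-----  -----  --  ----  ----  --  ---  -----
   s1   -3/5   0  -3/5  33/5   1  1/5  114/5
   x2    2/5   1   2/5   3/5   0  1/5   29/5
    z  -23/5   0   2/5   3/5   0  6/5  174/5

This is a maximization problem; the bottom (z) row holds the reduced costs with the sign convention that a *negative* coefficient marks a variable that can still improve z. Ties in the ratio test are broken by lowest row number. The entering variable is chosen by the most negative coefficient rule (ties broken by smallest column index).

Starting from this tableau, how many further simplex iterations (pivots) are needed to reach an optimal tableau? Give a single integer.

1

pivot: x1 in, x2 out → z = 203/2
No improving column remains; optimal.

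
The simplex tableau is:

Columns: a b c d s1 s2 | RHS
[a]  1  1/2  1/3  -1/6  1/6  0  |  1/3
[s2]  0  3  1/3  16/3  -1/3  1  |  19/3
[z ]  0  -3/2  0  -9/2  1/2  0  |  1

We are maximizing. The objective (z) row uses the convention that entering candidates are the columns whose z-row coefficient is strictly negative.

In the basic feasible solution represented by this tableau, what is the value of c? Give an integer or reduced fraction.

0

c is nonbasic (not in the basis column), so its value in the current BFS is 0.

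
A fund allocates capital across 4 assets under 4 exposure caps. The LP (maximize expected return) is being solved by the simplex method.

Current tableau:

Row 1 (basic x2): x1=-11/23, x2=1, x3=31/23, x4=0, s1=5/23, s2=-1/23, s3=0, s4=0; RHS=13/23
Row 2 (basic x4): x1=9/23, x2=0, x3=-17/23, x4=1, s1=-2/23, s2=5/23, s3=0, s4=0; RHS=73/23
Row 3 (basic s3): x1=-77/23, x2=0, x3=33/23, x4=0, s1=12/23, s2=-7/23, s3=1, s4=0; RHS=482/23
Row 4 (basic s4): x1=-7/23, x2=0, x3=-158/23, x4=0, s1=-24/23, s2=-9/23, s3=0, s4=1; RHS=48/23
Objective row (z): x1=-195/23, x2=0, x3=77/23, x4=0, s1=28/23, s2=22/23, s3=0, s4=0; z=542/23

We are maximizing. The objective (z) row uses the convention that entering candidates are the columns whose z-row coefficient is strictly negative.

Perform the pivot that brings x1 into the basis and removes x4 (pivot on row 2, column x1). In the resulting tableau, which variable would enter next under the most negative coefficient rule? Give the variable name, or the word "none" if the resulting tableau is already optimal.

Pivot element 9/23. New z-row = old z-row − (-195/23)·(row 2/(9/23)).
Updated z-row coefficients: x1: 0, x2: 0, x3: -38/3, x4: 65/3, s1: -2/3, s2: 17/3, s3: 0, s4: 0.
The most negative is -38/3 in column x3, so x3 would enter next.

x3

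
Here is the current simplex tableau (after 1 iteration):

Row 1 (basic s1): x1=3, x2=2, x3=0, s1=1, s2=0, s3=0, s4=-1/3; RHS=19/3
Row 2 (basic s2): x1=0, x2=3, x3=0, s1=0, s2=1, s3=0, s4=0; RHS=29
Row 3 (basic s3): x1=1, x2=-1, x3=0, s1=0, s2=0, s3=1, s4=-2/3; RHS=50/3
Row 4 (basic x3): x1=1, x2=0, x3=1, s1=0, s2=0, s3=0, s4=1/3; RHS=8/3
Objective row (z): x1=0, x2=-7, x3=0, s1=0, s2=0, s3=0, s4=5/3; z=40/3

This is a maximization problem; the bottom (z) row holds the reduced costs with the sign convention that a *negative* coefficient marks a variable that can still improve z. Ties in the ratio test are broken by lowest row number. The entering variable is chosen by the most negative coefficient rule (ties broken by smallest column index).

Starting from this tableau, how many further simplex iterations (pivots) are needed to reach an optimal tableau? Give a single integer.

1

pivot: x2 in, s1 out → z = 71/2
No improving column remains; optimal.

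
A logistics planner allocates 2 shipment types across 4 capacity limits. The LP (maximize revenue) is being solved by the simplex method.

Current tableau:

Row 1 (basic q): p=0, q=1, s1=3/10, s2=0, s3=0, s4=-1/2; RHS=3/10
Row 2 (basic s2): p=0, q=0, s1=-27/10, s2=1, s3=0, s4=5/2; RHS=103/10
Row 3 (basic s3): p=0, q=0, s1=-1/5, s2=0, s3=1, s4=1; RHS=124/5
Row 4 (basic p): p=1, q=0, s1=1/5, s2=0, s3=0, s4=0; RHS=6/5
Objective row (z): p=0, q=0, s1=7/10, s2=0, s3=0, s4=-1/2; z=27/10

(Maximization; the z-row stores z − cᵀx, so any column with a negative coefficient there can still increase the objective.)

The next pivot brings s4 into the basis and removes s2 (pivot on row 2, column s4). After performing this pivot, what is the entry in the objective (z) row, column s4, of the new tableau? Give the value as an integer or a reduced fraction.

Pivot element is row 2, column s4: 5/2.
Normalize row 2: new (row 2, s4) = (5/2)/(5/2) = 1.
z-row ← z-row − (-1/2)·(new row 2): -1/2 − (-1/2)·1 = 0.

0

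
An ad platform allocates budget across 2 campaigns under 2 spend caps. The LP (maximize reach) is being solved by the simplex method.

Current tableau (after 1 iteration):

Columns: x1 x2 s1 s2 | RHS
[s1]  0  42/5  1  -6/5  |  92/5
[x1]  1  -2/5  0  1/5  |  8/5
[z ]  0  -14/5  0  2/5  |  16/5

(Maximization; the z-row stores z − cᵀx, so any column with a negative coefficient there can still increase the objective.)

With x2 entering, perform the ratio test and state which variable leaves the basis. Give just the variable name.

Ratios: row 1 (s1): (92/5)/(42/5) = 46/21; row 2 (x1): entry -2/5 ≤ 0, skip.
Minimum ratio 46/21 is in the s1 row, so s1 leaves.

s1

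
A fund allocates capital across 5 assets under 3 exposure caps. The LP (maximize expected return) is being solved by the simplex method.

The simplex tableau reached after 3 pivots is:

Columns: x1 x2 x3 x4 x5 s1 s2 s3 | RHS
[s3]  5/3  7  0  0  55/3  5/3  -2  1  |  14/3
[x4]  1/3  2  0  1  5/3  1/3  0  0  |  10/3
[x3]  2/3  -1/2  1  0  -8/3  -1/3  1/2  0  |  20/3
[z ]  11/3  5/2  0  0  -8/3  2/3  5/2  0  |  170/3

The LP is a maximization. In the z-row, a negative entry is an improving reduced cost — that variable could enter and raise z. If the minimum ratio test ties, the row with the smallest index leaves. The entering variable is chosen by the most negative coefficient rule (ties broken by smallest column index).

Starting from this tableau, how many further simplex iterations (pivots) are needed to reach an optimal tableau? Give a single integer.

pivot: x5 in, s3 out → z = 3154/55
No improving column remains; optimal.

1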